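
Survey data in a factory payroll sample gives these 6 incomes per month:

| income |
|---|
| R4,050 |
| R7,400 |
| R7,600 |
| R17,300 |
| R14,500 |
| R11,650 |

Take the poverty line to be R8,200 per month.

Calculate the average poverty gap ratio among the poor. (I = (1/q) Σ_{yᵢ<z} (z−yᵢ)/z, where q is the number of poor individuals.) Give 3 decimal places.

0.226

Poor units: R4,050, R7,400, R7,600 (q = 3 of N = 6).
Shortfall ratios (z−y)/z: 0.5061, 0.0976, 0.0732; sum = 0.676829.
The income-gap ratio divides by q (the poor only): 0.676829 / 3 = 0.226.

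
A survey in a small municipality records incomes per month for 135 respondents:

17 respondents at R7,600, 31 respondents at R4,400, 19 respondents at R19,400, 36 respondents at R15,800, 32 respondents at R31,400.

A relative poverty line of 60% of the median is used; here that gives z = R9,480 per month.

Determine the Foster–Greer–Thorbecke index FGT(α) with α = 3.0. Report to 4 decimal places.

Poor units: 31×R4,400, 17×R7,600 (q = 48 of N = 135).
Gap ratios (z−y)/z: (9480−4400)/9480 = 0.5359 (×31); (9480−7600)/9480 = 0.1983 (×17).
Raised to α = 3.0: 0.15387 (×31); 0.00780 (×17).
Sum = 4.902690; FGT(3.0) = 4.902690 / 135 = 0.0363.

0.0363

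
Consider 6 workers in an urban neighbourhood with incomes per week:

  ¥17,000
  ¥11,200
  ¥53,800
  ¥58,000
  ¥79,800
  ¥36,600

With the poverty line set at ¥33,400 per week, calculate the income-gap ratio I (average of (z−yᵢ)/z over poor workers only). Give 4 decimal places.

0.5778

Poor units: ¥11,200, ¥17,000 (q = 2 of N = 6).
Relative gaps: 0.6647, 0.4910; sum = 1.155689.
I averages over the q = 2 poor units only: 1.155689 / 2 = 0.5778.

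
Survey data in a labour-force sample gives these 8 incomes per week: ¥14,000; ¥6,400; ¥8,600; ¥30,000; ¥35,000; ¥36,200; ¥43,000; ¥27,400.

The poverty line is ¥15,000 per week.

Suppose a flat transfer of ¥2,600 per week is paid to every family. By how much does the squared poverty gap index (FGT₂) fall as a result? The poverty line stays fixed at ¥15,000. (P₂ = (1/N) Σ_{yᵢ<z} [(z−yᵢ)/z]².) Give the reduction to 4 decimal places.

0.0364

Before: below the line — ¥6,400, ¥8,600, ¥14,000; squared poverty gap index (FGT₂) = 0.064400.
After the ¥2,600 transfer: below the line — ¥9,000, ¥11,200; squared poverty gap index (FGT₂) = 0.028022.
Reduction = 0.064400 − 0.028022 = 0.0364.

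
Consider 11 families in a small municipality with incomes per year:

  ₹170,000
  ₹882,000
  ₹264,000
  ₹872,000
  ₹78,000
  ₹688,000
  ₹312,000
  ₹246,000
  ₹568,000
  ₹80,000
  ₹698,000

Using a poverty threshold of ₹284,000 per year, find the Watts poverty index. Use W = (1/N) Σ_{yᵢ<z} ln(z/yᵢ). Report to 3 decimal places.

0.299

Below the line: ₹78,000, ₹80,000, ₹170,000, ₹246,000, ₹264,000 (q = 5 of N = 11).
Log gaps: ln(284000/78000) = 1.2923; ln(284000/80000) = 1.2669; ln(284000/170000) = 0.5132; ln(284000/246000) = 0.1436; ln(284000/264000) = 0.0730.
W = 3.289057 / 11 = 0.299.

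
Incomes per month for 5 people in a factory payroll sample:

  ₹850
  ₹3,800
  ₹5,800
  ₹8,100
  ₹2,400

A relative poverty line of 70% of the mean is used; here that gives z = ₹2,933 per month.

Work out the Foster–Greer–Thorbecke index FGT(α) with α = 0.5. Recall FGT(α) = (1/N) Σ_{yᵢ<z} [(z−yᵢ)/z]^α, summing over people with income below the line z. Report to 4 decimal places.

0.2538

Poor units: ₹850, ₹2,400 (q = 2 of N = 5).
Relative gaps: (2933−850)/2933 = 0.7102; (2933−2400)/2933 = 0.1817.
Raised to α = 0.5: 0.84273; 0.42629.
Sum = 1.269023; FGT(0.5) = 1.269023 / 5 = 0.2538.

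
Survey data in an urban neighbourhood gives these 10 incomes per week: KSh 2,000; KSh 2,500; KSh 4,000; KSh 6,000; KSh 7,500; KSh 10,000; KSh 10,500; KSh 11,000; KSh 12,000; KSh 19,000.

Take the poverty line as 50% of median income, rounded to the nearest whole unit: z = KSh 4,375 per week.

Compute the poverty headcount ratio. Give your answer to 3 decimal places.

3 of the 10 families have income below KSh 4,375.
H = 3/10 = 0.300.

0.300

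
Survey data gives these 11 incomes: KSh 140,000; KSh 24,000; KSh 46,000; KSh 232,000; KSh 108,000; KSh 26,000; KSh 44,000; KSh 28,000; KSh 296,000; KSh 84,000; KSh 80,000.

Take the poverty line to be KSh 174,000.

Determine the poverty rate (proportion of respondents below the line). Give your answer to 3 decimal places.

9 of the 11 respondents have income below KSh 174,000.
H = 9/11 = 0.818.

0.818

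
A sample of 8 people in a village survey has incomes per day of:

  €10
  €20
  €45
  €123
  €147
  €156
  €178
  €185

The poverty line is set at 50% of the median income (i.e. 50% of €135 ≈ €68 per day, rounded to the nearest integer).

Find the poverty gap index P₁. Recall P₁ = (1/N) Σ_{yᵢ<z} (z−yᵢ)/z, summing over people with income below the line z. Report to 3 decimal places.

0.237

Below the line: €10, €20, €45 (q = 3 of N = 8).
Shortfall ratios: (68−10)/68 = 0.8529; (68−20)/68 = 0.7059; (68−45)/68 = 0.3382.
Σ = 1.897059. Dividing by the full population N = 8 gives P₁ = 0.237.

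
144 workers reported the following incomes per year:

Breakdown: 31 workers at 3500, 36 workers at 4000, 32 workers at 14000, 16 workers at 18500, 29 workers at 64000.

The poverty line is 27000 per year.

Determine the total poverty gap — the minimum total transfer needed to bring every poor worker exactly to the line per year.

2108500

Incomes under z: 31×3500, 36×4000, 32×14000, 16×18500 (q = 115 of N = 144).
Individual gaps: 31×(27000−3500) = 728500; 36×(27000−4000) = 828000; 32×(27000−14000) = 416000; 16×(27000−18500) = 136000.
Aggregate gap = 2108500.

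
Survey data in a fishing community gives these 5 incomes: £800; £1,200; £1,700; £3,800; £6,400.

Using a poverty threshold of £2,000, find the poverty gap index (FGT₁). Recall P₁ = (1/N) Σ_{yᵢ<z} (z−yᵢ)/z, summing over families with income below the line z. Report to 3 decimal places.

0.230

Below z: £800, £1,200, £1,700 (q = 3 of N = 5).
Relative gaps: (2000−800)/2000 = 0.6000; (2000−1200)/2000 = 0.4000; (2000−1700)/2000 = 0.1500.
Σ = 1.150000. Dividing by the full population N = 5 gives P₁ = 0.230.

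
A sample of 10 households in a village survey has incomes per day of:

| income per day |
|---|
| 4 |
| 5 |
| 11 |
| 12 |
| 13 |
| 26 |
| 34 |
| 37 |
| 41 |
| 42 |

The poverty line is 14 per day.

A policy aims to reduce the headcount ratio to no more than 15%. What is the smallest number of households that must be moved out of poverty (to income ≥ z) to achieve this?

Currently q = 5 of N = 10 are below the line (H = 0.500).
A headcount ratio of at most 15% allows at most ⌊0.15 × 10⌋ = 1 poor households.
So at least 5 − 1 = 4 must be lifted.

4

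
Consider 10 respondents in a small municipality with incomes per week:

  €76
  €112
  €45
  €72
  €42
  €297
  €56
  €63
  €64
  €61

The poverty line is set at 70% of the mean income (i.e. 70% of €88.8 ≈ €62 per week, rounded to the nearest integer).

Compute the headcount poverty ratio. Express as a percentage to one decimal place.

40.0%

4 of the 10 respondents have income below €62.
H = 4/10 = 40.0%.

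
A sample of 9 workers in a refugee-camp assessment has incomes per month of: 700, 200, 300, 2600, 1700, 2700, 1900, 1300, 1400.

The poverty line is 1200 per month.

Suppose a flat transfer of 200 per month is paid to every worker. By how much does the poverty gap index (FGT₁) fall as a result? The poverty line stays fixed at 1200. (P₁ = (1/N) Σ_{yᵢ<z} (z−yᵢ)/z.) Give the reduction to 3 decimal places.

0.056

Before: below the line — 200, 300, 700; poverty gap index (FGT₁) = 0.22222.
After the 200 transfer: below the line — 400, 500, 900; poverty gap index (FGT₁) = 0.16667.
Reduction = 0.22222 − 0.16667 = 0.056.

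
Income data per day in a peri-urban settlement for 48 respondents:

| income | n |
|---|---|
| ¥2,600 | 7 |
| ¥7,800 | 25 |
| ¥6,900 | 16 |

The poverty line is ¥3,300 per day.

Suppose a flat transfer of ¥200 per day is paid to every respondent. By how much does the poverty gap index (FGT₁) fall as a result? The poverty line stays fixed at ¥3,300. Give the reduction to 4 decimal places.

Before: below the line — 7×¥2,600; poverty gap index (FGT₁) = 0.030934.
After the ¥200 transfer: below the line — 7×¥2,800; poverty gap index (FGT₁) = 0.022096.
Reduction = 0.030934 − 0.022096 = 0.0088.

0.0088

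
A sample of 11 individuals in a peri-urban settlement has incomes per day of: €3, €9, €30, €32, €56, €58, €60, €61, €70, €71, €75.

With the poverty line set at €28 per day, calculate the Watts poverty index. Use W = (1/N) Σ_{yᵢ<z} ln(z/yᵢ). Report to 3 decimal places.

0.306

Below z: €3, €9 (q = 2 of N = 11).
ln(z/y) terms: ln(28/3) = 2.2336; ln(28/9) = 1.1350.
W = 3.368572 / 11 = 0.306.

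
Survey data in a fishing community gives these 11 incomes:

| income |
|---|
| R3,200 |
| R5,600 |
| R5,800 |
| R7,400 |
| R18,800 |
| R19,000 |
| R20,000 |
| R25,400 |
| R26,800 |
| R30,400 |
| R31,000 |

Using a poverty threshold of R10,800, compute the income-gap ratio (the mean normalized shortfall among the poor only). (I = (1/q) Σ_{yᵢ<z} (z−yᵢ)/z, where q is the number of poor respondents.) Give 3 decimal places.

0.491

Below z: R3,200, R5,600, R5,800, R7,400 (q = 4 of N = 11).
Shortfall ratios (z−y)/z: 0.7037, 0.4815, 0.4630, 0.3148; sum = 1.962963.
The income-gap ratio divides by q (the poor only): 1.962963 / 4 = 0.491.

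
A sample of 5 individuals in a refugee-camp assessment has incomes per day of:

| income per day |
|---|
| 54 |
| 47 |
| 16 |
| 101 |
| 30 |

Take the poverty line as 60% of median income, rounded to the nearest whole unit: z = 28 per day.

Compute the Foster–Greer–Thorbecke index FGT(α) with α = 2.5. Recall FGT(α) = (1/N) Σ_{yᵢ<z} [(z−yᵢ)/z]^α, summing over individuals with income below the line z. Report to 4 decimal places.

Poor units: 16 (q = 1 of N = 5).
Gap ratios (z−y)/z: (28−16)/28 = 0.4286.
Raised to α = 2.5: 0.12024.
Sum = 0.120243; FGT(2.5) = 0.120243 / 5 = 0.0240.

0.0240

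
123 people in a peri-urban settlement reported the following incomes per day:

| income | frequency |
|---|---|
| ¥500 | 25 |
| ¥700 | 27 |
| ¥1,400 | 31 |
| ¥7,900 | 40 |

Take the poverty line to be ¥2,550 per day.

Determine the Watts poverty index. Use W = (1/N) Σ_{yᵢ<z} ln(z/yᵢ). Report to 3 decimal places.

Incomes under z: 25×¥500, 27×¥700, 31×¥1,400 (q = 83 of N = 123).
Log shortfalls: ln(2550/500) = 1.6292 (×25); ln(2550/700) = 1.2928 (×27); ln(2550/1400) = 0.5996 (×31).
W = 94.224012 / 123 = 0.766.

0.766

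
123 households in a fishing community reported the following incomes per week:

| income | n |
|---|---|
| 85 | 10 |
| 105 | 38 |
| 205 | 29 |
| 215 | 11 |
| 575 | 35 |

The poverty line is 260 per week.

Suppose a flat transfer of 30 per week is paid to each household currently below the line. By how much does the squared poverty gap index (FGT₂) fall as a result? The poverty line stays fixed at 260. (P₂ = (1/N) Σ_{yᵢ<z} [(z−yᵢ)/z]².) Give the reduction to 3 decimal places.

0.061

Before: below the line — 10×85, 38×105, 29×205, 11×215; squared poverty gap index (FGT₂) = 0.15986.
After the 30 transfer: below the line — 10×115, 38×135, 29×235, 11×245; squared poverty gap index (FGT₂) = 0.09917.
Reduction = 0.15986 − 0.09917 = 0.061.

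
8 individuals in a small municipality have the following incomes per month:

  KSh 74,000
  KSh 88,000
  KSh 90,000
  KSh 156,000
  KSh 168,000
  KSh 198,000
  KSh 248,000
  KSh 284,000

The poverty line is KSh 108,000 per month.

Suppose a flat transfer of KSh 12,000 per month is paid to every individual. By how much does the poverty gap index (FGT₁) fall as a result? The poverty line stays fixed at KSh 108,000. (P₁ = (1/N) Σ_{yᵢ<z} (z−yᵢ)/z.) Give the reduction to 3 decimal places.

Before: below the line — KSh 74,000, KSh 88,000, KSh 90,000; poverty gap index (FGT₁) = 0.08333.
After the KSh 12,000 transfer: below the line — KSh 86,000, KSh 100,000, KSh 102,000; poverty gap index (FGT₁) = 0.04167.
Reduction = 0.08333 − 0.04167 = 0.042.

0.042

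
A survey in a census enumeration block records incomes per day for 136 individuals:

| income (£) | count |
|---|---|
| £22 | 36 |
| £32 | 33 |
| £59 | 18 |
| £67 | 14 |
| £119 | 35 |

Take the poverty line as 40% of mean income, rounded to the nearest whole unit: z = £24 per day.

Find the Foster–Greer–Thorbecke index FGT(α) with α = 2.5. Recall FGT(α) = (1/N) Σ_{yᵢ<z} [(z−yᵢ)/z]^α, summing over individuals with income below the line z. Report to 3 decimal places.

Below z: 36×£22 (q = 36 of N = 136).
Gap ratios (z−y)/z: (24−22)/24 = 0.0833 (×36).
Raised to α = 2.5: 0.00200 (×36).
Sum = 0.072169; FGT(2.5) = 0.072169 / 136 = 0.001.

0.001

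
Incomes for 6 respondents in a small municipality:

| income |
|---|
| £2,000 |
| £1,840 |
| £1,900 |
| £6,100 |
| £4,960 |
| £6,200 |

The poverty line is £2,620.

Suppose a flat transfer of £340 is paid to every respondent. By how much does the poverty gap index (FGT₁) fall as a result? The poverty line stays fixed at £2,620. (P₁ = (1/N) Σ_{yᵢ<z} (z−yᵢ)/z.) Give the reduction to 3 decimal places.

Before: below the line — £1,840, £1,900, £2,000; poverty gap index (FGT₁) = 0.13486.
After the £340 transfer: below the line — £2,180, £2,240, £2,340; poverty gap index (FGT₁) = 0.06997.
Reduction = 0.13486 − 0.06997 = 0.065.

0.065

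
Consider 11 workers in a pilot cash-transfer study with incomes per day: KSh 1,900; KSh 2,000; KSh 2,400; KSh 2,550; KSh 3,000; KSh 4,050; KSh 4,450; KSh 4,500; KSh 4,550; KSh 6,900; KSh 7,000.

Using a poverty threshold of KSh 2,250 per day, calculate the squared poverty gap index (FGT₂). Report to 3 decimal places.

Below z: KSh 1,900, KSh 2,000 (q = 2 of N = 11).
Relative gaps: (2250−1900)/2250 = 0.1556; (2250−2000)/2250 = 0.1111.
Squared: 0.0242; 0.0123.
Sum = 0.036543; P₂ = 0.036543 / 11 = 0.003.

0.003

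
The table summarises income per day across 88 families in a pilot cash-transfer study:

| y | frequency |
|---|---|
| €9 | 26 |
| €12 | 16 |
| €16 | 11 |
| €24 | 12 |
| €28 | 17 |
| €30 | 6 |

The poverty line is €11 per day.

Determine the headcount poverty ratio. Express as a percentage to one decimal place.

26 of the 88 families have income below €11.
H = 26/88 = 29.5%.

29.5%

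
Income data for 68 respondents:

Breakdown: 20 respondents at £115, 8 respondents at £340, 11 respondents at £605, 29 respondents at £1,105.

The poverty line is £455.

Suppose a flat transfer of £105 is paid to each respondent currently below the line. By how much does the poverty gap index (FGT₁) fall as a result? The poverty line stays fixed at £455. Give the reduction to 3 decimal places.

Before: below the line — 20×£115, 8×£340; poverty gap index (FGT₁) = 0.24952.
After the £105 transfer: below the line — 20×£220, 8×£445; poverty gap index (FGT₁) = 0.15449.
Reduction = 0.24952 − 0.15449 = 0.095.

0.095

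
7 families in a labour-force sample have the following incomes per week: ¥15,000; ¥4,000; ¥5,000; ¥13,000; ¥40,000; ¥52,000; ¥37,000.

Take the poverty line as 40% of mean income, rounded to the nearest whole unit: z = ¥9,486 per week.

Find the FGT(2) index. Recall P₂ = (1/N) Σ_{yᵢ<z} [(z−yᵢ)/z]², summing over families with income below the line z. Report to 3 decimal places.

Below z: ¥4,000, ¥5,000 (q = 2 of N = 7).
Normalized shortfalls: (9486−4000)/9486 = 0.5783; (9486−5000)/9486 = 0.4729.
Squared: 0.3345; 0.2236.
Sum = 0.558102; P₂ = 0.558102 / 7 = 0.080.

0.080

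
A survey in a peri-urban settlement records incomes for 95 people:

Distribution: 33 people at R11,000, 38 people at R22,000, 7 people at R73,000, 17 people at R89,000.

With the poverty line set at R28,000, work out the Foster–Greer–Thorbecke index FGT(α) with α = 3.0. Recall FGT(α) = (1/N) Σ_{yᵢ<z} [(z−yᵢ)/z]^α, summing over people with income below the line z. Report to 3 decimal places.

Below z: 33×R11,000, 38×R22,000 (q = 71 of N = 95).
Gap ratios (z−y)/z: (28000−11000)/28000 = 0.6071 (×33); (28000−22000)/28000 = 0.2143 (×38).
Raised to α = 3.0: 0.22381 (×33); 0.00984 (×38).
Sum = 7.759521; FGT(3.0) = 7.759521 / 95 = 0.082.

0.082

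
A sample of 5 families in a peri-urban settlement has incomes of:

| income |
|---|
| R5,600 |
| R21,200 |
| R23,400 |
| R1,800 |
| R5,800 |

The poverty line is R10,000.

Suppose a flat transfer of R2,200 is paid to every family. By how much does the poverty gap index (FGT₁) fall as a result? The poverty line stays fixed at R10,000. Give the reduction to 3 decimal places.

0.132

Before: below the line — R1,800, R5,600, R5,800; poverty gap index (FGT₁) = 0.33600.
After the R2,200 transfer: below the line — R4,000, R7,800, R8,000; poverty gap index (FGT₁) = 0.20400.
Reduction = 0.33600 − 0.20400 = 0.132.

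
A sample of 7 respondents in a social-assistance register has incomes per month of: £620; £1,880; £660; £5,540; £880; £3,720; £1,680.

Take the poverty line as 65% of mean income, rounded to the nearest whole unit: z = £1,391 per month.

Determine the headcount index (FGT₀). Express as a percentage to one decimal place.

42.9%

3 of the 7 respondents have income below £1,391.
H = 3/7 = 42.9%.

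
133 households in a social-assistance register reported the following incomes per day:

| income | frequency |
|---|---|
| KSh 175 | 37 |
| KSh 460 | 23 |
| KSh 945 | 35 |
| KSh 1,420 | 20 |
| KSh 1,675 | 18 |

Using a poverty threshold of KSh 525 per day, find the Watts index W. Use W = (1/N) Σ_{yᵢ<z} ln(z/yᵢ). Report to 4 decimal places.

0.3285

Poor units: 37×KSh 175, 23×KSh 460 (q = 60 of N = 133).
ln(z/y) terms: ln(525/175) = 1.0986 (×37); ln(525/460) = 0.1322 (×23).
W = 43.688605 / 133 = 0.3285.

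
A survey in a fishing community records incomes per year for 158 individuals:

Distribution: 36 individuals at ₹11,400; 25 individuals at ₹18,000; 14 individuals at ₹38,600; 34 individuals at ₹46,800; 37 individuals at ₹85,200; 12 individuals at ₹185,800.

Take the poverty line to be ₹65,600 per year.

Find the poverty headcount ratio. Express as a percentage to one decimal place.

109 of the 158 individuals have income below ₹65,600.
H = 109/158 = 69.0%.

69.0%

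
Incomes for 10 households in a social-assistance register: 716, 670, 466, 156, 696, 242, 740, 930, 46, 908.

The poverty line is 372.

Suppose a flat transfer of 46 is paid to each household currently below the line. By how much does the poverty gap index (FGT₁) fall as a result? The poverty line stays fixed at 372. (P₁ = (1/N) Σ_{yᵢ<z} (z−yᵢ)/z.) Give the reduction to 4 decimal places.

0.0371

Before: below the line — 46, 156, 242; poverty gap index (FGT₁) = 0.180645.
After the 46 transfer: below the line — 92, 202, 288; poverty gap index (FGT₁) = 0.143548.
Reduction = 0.180645 − 0.143548 = 0.0371.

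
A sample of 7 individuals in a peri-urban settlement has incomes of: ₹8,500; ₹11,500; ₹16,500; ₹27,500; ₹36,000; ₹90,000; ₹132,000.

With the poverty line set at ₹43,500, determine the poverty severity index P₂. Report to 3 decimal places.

0.248

Poor units: ₹8,500, ₹11,500, ₹16,500, ₹27,500, ₹36,000 (q = 5 of N = 7).
Shortfall ratios: (43500−8500)/43500 = 0.8046; (43500−11500)/43500 = 0.7356; (43500−16500)/43500 = 0.6207; (43500−27500)/43500 = 0.3678; (43500−36000)/43500 = 0.1724.
Squared: 0.6474; 0.5412; 0.3853; 0.1353; 0.0297.
Sum = 1.738803; P₂ = 1.738803 / 7 = 0.248.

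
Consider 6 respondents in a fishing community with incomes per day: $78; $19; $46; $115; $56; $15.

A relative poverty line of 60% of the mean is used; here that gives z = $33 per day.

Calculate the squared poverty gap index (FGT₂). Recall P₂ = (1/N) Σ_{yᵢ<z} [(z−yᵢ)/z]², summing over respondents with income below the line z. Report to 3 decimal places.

0.080

Incomes under z: $15, $19 (q = 2 of N = 6).
Shortfall ratios: (33−15)/33 = 0.5455; (33−19)/33 = 0.4242.
Squared: 0.2975; 0.1800.
Sum = 0.477502; P₂ = 0.477502 / 6 = 0.080.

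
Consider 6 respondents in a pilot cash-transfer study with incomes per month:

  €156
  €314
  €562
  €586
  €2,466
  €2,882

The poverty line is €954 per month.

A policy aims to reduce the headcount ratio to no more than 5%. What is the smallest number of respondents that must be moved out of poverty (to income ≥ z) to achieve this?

4

Currently q = 4 of N = 6 are below the line (H = 0.667).
A headcount ratio of at most 5% allows at most ⌊0.05 × 6⌋ = 0 poor respondents.
So at least 4 − 0 = 4 must be lifted.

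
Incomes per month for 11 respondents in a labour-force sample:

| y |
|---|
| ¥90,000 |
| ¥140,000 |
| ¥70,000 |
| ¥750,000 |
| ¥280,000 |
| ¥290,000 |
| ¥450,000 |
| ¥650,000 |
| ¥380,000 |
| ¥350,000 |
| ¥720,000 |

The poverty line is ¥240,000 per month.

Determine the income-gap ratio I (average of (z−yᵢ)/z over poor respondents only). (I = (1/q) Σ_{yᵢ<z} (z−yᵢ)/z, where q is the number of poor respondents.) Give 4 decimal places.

0.5833

Below the line: ¥70,000, ¥90,000, ¥140,000 (q = 3 of N = 11).
Relative gaps: 0.7083, 0.6250, 0.4167; sum = 1.750000.
I averages over the q = 3 poor units only: 1.750000 / 3 = 0.5833.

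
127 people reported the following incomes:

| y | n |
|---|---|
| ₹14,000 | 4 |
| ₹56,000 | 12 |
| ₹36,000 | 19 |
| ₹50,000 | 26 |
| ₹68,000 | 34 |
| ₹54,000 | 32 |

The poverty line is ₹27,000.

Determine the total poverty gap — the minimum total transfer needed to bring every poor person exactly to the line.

Poor units: 4×₹14,000 (q = 4 of N = 127).
Individual gaps: 4×(27000−14000) = 52000.
Aggregate gap = ₹52,000.

₹52,000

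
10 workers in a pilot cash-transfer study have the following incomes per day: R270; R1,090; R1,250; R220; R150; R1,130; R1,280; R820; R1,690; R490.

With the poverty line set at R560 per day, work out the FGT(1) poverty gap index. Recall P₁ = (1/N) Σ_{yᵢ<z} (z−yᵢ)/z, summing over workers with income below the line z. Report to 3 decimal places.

Incomes under z: R150, R220, R270, R490 (q = 4 of N = 10).
Gap ratios (z−y)/z: (560−150)/560 = 0.7321; (560−220)/560 = 0.6071; (560−270)/560 = 0.5179; (560−490)/560 = 0.1250.
Σ = 1.982143. Dividing by the full population N = 10 gives P₁ = 0.198.

0.198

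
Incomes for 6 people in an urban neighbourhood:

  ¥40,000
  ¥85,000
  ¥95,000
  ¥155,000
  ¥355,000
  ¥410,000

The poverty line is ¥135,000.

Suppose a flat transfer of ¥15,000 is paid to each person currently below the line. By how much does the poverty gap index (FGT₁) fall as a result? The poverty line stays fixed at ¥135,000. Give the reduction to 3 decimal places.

Before: below the line — ¥40,000, ¥85,000, ¥95,000; poverty gap index (FGT₁) = 0.22840.
After the ¥15,000 transfer: below the line — ¥55,000, ¥100,000, ¥110,000; poverty gap index (FGT₁) = 0.17284.
Reduction = 0.22840 − 0.17284 = 0.056.

0.056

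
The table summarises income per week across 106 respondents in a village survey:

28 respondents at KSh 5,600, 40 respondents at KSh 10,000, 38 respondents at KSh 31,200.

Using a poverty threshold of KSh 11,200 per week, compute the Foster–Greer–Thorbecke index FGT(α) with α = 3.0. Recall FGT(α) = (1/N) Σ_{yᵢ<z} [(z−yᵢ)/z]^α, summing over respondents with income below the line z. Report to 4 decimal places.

Incomes under z: 28×KSh 5,600, 40×KSh 10,000 (q = 68 of N = 106).
Shortfall ratios: (11200−5600)/11200 = 0.5000 (×28); (11200−10000)/11200 = 0.1071 (×40).
Raised to α = 3.0: 0.12500 (×28); 0.00123 (×40).
Sum = 3.549198; FGT(3.0) = 3.549198 / 106 = 0.0335.

0.0335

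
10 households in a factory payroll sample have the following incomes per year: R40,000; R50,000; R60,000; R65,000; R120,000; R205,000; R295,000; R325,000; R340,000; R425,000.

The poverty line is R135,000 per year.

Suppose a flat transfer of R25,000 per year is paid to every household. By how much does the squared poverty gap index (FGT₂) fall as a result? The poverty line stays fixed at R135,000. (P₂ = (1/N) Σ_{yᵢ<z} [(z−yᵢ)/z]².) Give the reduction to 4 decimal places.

0.0767

Before: below the line — R40,000, R50,000, R60,000, R65,000, R120,000; squared poverty gap index (FGT₂) = 0.148148.
After the R25,000 transfer: below the line — R65,000, R75,000, R85,000, R90,000; squared poverty gap index (FGT₂) = 0.071468.
Reduction = 0.148148 − 0.071468 = 0.0767.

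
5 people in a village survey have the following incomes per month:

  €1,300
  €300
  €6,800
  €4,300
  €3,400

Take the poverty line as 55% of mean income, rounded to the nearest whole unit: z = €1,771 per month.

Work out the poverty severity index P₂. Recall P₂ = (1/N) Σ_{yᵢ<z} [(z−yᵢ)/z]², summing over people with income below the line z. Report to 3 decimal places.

0.152

Poor units: €300, €1,300 (q = 2 of N = 5).
Shortfall ratios: (1771−300)/1771 = 0.8306; (1771−1300)/1771 = 0.2660.
Squared: 0.6899; 0.0707.
Sum = 0.760633; P₂ = 0.760633 / 5 = 0.152.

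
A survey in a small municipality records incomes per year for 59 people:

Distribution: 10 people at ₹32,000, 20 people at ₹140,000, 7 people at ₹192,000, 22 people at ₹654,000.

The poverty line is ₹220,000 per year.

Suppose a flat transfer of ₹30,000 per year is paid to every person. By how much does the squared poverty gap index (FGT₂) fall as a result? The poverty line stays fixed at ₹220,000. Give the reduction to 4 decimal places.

Before: below the line — 10×₹32,000, 20×₹140,000, 7×₹192,000; squared poverty gap index (FGT₂) = 0.170517.
After the ₹30,000 transfer: below the line — 10×₹62,000, 20×₹170,000; squared poverty gap index (FGT₂) = 0.104931.
Reduction = 0.170517 − 0.104931 = 0.0656.

0.0656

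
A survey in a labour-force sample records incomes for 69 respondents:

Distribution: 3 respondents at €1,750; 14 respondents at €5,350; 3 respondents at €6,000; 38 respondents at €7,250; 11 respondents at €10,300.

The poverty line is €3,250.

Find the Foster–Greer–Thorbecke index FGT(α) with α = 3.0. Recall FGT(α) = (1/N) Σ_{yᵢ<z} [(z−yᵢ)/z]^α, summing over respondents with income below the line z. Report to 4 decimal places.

0.0043

Poor units: 3×€1,750 (q = 3 of N = 69).
Shortfall ratios: (3250−1750)/3250 = 0.4615 (×3).
Raised to α = 3.0: 0.09832 (×3).
Sum = 0.294948; FGT(3.0) = 0.294948 / 69 = 0.0043.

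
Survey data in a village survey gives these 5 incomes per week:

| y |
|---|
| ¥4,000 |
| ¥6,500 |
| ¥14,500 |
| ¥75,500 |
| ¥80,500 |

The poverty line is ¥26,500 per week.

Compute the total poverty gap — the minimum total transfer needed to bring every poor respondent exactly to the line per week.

Incomes under z: ¥4,000, ¥6,500, ¥14,500 (q = 3 of N = 5).
Individual gaps: 26500−4000 = 22500; 26500−6500 = 20000; 26500−14500 = 12000.
Aggregate gap = ¥54,500.

¥54,500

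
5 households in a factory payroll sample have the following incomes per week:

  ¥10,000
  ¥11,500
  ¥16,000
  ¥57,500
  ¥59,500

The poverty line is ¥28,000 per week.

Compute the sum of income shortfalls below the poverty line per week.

¥46,500

Incomes under z: ¥10,000, ¥11,500, ¥16,000 (q = 3 of N = 5).
Individual gaps: 28000−10000 = 18000; 28000−11500 = 16500; 28000−16000 = 12000.
Aggregate gap = ¥46,500.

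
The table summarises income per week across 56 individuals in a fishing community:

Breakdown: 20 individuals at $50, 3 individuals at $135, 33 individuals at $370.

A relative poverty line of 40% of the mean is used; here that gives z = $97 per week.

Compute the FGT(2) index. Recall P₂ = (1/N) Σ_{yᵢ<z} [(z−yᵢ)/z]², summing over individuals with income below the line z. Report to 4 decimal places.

Below z: 20×$50 (q = 20 of N = 56).
Normalized shortfalls: (97−50)/97 = 0.4845 (×20).
Squared: 0.2348 (×20).
Sum = 4.695504; P₂ = 4.695504 / 56 = 0.0838.

0.0838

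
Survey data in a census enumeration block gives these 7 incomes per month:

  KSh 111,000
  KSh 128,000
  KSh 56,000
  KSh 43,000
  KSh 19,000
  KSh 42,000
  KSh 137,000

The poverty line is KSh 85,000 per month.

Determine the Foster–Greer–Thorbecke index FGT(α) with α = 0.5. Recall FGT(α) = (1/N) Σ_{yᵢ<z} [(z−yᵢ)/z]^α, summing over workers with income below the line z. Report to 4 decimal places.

0.4114

Incomes under z: KSh 19,000, KSh 42,000, KSh 43,000, KSh 56,000 (q = 4 of N = 7).
Gap ratios (z−y)/z: (85000−19000)/85000 = 0.7765; (85000−42000)/85000 = 0.5059; (85000−43000)/85000 = 0.4941; (85000−56000)/85000 = 0.3412.
Raised to α = 0.5: 0.88118; 0.71125; 0.70294; 0.58410.
Sum = 2.879468; FGT(0.5) = 2.879468 / 7 = 0.4114.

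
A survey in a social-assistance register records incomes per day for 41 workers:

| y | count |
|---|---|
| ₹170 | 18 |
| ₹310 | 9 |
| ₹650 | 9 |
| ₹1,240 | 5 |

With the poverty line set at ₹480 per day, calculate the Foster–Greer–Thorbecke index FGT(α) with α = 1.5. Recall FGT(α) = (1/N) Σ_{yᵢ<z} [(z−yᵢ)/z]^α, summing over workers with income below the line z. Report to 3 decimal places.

0.274

Poor units: 18×₹170, 9×₹310 (q = 27 of N = 41).
Relative gaps: (480−170)/480 = 0.6458 (×18); (480−310)/480 = 0.3542 (×9).
Raised to α = 1.5: 0.51902 (×18); 0.21077 (×9).
Sum = 11.239229; FGT(1.5) = 11.239229 / 41 = 0.274.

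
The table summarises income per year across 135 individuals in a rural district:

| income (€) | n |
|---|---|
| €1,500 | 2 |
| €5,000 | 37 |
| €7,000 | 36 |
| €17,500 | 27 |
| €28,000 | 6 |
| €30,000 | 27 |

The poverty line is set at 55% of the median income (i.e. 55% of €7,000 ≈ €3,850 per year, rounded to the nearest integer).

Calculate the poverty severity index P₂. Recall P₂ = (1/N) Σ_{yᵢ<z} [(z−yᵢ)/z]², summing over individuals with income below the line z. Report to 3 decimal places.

Incomes under z: 2×€1,500 (q = 2 of N = 135).
Normalized shortfalls: (3850−1500)/3850 = 0.6104 (×2).
Squared: 0.3726 (×2).
Sum = 0.745151; P₂ = 0.745151 / 135 = 0.006.

0.006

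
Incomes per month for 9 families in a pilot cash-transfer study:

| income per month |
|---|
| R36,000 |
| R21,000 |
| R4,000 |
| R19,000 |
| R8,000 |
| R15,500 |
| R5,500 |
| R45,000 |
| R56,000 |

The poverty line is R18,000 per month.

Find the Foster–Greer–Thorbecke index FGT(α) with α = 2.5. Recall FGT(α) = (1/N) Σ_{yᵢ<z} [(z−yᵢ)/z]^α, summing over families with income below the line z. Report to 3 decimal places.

Below the line: R4,000, R5,500, R8,000, R15,500 (q = 4 of N = 9).
Normalized shortfalls: (18000−4000)/18000 = 0.7778; (18000−5500)/18000 = 0.6944; (18000−8000)/18000 = 0.5556; (18000−15500)/18000 = 0.1389.
Raised to α = 2.5: 0.53351; 0.40188; 0.23005; 0.00719.
Sum = 1.172620; FGT(2.5) = 1.172620 / 9 = 0.130.

0.130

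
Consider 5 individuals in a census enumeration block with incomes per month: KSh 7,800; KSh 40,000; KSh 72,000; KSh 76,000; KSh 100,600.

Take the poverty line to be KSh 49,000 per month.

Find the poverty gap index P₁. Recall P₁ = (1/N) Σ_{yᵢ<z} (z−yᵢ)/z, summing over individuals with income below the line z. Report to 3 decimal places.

0.205

Poor units: KSh 7,800, KSh 40,000 (q = 2 of N = 5).
Relative gaps: (49000−7800)/49000 = 0.8408; (49000−40000)/49000 = 0.1837.
Σ = 1.024490. Dividing by the full population N = 5 gives P₁ = 0.205.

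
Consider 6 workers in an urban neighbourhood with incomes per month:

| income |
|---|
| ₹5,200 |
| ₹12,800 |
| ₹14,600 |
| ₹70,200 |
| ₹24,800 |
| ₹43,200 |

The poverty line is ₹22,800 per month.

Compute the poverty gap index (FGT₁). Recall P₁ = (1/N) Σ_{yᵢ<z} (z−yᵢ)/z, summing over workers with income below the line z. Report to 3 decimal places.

0.262

Below the line: ₹5,200, ₹12,800, ₹14,600 (q = 3 of N = 6).
Relative gaps: (22800−5200)/22800 = 0.7719; (22800−12800)/22800 = 0.4386; (22800−14600)/22800 = 0.3596.
Sum of shortfalls = 1.570175; P₁ averages over all N: 1.570175 / 6 = 0.262.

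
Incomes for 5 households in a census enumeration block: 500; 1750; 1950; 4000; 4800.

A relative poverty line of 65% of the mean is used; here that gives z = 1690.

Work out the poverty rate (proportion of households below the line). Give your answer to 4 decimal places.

0.2000

1 of the 5 households have income below 1690.
H = 1/5 = 0.2000.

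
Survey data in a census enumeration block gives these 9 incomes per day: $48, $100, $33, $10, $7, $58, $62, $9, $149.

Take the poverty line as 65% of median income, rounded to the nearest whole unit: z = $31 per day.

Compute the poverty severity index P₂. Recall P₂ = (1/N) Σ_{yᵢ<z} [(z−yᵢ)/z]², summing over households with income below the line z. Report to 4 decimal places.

Poor units: $7, $9, $10 (q = 3 of N = 9).
Shortfall ratios: (31−7)/31 = 0.7742; (31−9)/31 = 0.7097; (31−10)/31 = 0.6774.
Squared: 0.5994; 0.5036; 0.4589.
Sum = 1.561915; P₂ = 1.561915 / 9 = 0.1735.

0.1735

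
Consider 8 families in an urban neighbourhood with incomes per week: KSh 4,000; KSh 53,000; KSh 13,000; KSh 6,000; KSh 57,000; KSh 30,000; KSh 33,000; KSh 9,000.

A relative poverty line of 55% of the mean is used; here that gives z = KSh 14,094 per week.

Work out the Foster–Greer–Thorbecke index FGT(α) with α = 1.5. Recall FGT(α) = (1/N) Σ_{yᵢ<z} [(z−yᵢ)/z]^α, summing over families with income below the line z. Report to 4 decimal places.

Poor units: KSh 4,000, KSh 6,000, KSh 9,000, KSh 13,000 (q = 4 of N = 8).
Shortfall ratios: (14094−4000)/14094 = 0.7162; (14094−6000)/14094 = 0.5743; (14094−9000)/14094 = 0.3614; (14094−13000)/14094 = 0.0776.
Raised to α = 1.5: 0.60610; 0.43520; 0.21729; 0.02163.
Sum = 1.280218; FGT(1.5) = 1.280218 / 8 = 0.1600.

0.1600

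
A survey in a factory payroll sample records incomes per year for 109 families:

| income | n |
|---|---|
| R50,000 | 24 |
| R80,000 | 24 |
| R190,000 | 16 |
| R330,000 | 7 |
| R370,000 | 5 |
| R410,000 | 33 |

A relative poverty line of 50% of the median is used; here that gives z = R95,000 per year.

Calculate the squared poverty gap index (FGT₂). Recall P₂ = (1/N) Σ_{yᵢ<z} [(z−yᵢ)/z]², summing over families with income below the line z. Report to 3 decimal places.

Poor units: 24×R50,000, 24×R80,000 (q = 48 of N = 109).
Shortfall ratios: (95000−50000)/95000 = 0.4737 (×24); (95000−80000)/95000 = 0.1579 (×24).
Squared: 0.2244 (×24); 0.0249 (×24).
Sum = 5.983380; P₂ = 5.983380 / 109 = 0.055.

0.055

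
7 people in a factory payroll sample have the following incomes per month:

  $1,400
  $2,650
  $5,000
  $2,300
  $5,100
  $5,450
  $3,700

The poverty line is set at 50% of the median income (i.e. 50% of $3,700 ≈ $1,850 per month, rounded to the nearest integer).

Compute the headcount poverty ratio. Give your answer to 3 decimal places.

0.143

1 of the 7 people have income below $1,850.
H = 1/7 = 0.143.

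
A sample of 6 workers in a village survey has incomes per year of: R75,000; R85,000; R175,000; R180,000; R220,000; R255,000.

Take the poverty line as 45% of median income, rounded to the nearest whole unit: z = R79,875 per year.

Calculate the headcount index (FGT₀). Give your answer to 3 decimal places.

0.167

1 of the 6 workers have income below R79,875.
H = 1/6 = 0.167.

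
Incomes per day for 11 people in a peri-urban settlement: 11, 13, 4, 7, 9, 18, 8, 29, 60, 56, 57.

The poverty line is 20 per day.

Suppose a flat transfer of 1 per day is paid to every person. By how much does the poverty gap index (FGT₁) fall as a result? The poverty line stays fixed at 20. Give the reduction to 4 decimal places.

0.0318

Before: below the line — 4, 7, 8, 9, 11, 13, 18; poverty gap index (FGT₁) = 0.318182.
After the 1 transfer: below the line — 5, 8, 9, 10, 12, 14, 19; poverty gap index (FGT₁) = 0.286364.
Reduction = 0.318182 − 0.286364 = 0.0318.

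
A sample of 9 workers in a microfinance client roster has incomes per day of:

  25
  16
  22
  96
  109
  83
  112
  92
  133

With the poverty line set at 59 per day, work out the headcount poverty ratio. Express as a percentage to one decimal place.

3 of the 9 workers have income below 59.
H = 3/9 = 33.3%.

33.3%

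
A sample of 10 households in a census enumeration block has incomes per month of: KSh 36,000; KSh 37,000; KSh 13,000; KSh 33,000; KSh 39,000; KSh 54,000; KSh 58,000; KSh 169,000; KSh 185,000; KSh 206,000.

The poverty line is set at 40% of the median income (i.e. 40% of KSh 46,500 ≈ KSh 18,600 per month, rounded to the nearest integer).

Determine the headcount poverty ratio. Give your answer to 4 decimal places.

0.1000

1 of the 10 households have income below KSh 18,600.
H = 1/10 = 0.1000.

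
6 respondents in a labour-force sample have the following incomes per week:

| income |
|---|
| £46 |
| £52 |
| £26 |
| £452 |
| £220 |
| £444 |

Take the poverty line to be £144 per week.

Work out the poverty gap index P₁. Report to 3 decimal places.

0.356

Poor units: £26, £46, £52 (q = 3 of N = 6).
Normalized shortfalls: (144−26)/144 = 0.8194; (144−46)/144 = 0.6806; (144−52)/144 = 0.6389.
Sum of shortfalls = 2.138889; P₁ averages over all N: 2.138889 / 6 = 0.356.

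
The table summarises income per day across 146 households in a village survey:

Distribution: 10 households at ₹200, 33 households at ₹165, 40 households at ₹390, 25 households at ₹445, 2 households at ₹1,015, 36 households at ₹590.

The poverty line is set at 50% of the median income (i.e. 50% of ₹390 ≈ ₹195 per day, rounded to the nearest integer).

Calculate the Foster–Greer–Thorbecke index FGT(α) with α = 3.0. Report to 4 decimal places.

0.0008

Below z: 33×₹165 (q = 33 of N = 146).
Gap ratios (z−y)/z: (195−165)/195 = 0.1538 (×33).
Raised to α = 3.0: 0.00364 (×33).
Sum = 0.120164; FGT(3.0) = 0.120164 / 146 = 0.0008.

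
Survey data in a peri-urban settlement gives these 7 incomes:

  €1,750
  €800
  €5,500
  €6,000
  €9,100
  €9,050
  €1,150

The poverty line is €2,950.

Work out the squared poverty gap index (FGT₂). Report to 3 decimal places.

0.153

Below the line: €800, €1,150, €1,750 (q = 3 of N = 7).
Gap ratios (z−y)/z: (2950−800)/2950 = 0.7288; (2950−1150)/2950 = 0.6102; (2950−1750)/2950 = 0.4068.
Squared: 0.5312; 0.3723; 0.1655.
Sum = 1.068946; P₂ = 1.068946 / 7 = 0.153.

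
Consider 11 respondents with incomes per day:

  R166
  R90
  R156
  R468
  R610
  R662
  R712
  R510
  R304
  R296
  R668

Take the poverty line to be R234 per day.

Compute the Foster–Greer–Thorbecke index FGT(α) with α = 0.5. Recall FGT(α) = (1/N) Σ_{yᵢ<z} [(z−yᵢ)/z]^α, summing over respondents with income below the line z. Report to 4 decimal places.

0.1728

Poor units: R90, R156, R166 (q = 3 of N = 11).
Relative gaps: (234−90)/234 = 0.6154; (234−156)/234 = 0.3333; (234−166)/234 = 0.2906.
Raised to α = 0.5: 0.78446; 0.57735; 0.53907.
Sum = 1.900887; FGT(0.5) = 1.900887 / 11 = 0.1728.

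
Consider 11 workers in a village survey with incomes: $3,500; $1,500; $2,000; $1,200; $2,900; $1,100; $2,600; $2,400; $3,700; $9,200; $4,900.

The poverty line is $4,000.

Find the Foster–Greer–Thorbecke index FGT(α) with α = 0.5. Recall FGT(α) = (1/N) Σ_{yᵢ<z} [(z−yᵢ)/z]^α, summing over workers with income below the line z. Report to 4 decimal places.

Below z: $1,100, $1,200, $1,500, $2,000, $2,400, $2,600, $2,900, $3,500, $3,700 (q = 9 of N = 11).
Normalized shortfalls: (4000−1100)/4000 = 0.7250; (4000−1200)/4000 = 0.7000; (4000−1500)/4000 = 0.6250; (4000−2000)/4000 = 0.5000; (4000−2400)/4000 = 0.4000; (4000−2600)/4000 = 0.3500; (4000−2900)/4000 = 0.2750; (4000−3500)/4000 = 0.1250; (4000−3700)/4000 = 0.0750.
Raised to α = 0.5: 0.85147; 0.83666; 0.79057; 0.70711; 0.63246; 0.59161; 0.52440; 0.35355; 0.27386.
Sum = 5.561688; FGT(0.5) = 5.561688 / 11 = 0.5056.

0.5056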